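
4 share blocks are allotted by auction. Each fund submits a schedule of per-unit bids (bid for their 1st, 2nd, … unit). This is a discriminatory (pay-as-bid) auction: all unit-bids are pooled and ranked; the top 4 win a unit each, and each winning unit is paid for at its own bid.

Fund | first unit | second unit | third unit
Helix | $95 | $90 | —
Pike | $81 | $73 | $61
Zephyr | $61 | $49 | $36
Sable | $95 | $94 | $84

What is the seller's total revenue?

Pooled unit-bids ranked (top 4): 95 (Helix-1), 95 (Sable-1), 94 (Sable-2), 90 (Helix-2)
Next rejected bid: $84 (not a price — pay-as-bid).
Each winning unit pays its own bid.
Revenue = 95 + 95 + 94 + 90 = $374.

Total revenue: $374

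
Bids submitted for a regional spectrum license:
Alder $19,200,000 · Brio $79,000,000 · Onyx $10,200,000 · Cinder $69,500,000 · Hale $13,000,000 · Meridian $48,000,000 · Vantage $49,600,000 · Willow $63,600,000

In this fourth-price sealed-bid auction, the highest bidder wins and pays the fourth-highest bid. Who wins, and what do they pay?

Rule: the highest bidder wins and pays the fourth-highest bid.
Bids ranked: 79,000,000 (Brio) > 69,500,000 (Cinder) > 63,600,000 (Willow) > 49,600,000 (Vantage) > 48,000,000 (Meridian) > 19,200,000 (Alder) > …
Brio is highest; pays the fourth-highest bid, $49,600,000.

Brio pays $49,600,000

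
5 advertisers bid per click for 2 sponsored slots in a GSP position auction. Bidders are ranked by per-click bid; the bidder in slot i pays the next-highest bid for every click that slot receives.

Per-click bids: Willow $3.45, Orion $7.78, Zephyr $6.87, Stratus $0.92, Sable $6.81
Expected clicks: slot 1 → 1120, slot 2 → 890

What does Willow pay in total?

Ranked by bid: $7.78 (Orion) > $6.87 (Zephyr) > $6.81 (Sable) > …
Willow ranks below slot 2 → no slot, pays nothing.

Willow pays $0.00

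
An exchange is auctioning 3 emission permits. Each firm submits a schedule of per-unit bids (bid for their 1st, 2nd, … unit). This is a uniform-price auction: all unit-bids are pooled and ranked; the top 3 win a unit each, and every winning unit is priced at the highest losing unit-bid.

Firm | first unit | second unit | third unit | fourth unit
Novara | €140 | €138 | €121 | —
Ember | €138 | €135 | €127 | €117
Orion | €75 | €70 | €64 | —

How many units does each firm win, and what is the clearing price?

Pooled unit-bids ranked (top 3): 140 (Novara-1), 138 (Novara-2), 138 (Ember-1)
First bid not allocated: €135.
Allocation: Ember 1, Novara 2.

Ember 1, Novara 2; clearing price €135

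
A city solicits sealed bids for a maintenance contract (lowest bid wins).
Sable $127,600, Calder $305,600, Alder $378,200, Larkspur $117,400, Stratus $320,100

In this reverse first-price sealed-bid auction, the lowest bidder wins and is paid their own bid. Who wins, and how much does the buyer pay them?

Reverse first-price sealed-bid auction: the lowest bidder wins and is paid their own bid.
Bids in order: 117,400 (Larkspur) < 127,600 (Sable) < 305,600 (Calder) < 320,100 (Stratus) < 378,200 (Alder)
First-price: Larkspur is paid what they bid, $117,400.

Larkspur is paid $117,400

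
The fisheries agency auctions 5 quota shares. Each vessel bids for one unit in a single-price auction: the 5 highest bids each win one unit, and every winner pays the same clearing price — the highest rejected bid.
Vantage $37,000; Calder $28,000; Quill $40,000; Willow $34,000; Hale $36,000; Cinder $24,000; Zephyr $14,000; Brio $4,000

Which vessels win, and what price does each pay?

Quill, Vantage, Hale, Willow, Calder; each pays $24,000

Bids ranked high→low: 40,000 (Quill), 37,000 (Vantage), 36,000 (Hale), 34,000 (Willow), 28,000 (Calder), 24,000 (Cinder), 14,000 (Zephyr), …
The 5 highest are Quill, Vantage, Hale, Willow, Calder.
Clearing price = highest rejected bid = $24,000.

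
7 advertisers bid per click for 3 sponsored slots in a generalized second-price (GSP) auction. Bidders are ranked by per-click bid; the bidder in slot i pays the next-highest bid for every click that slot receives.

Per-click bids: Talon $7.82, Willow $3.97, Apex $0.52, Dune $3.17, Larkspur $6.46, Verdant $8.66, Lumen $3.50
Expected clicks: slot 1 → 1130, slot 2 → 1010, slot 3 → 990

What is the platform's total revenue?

Total revenue: $19291.50

Ranked by bid: $8.66 (Verdant) > $7.82 (Talon) > $6.46 (Larkspur) > $3.97 (Willow) > …
Slot 1: Verdant pays $7.82 × 1130 = $8836.60
Slot 2: Talon pays $6.46 × 1010 = $6524.60
Slot 3: Larkspur pays $3.97 × 990 = $3930.30
Total = $19291.50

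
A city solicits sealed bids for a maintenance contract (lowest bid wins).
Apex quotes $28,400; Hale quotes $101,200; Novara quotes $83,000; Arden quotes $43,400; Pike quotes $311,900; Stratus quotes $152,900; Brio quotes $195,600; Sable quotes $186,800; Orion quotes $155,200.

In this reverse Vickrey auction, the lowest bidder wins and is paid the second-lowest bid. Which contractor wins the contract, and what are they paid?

Bids in order: 28,400 (Apex) < 43,400 (Arden) < 83,000 (Novara) < 101,200 (Hale) < 152,900 (Stratus) < 155,200 (Orion) < …
Apex wins with the lowest bid; price is set by the runner-up at $43,400.

Apex is paid $43,400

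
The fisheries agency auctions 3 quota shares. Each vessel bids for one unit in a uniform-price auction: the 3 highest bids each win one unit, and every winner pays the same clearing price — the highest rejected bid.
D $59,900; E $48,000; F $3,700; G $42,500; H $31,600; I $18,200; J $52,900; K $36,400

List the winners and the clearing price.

Ordering the bids: 59,900 (D), 52,900 (J), 48,000 (E), 42,500 (G), 36,400 (K), …
Winners (3 units): D, J, E.
Highest unsuccessful bid: $42,500 → clearing price.

D, J, E; each pays $42,500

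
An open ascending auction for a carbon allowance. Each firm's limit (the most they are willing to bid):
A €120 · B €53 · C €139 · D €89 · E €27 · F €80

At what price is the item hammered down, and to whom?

C wins at €120

Open ascending-bid auction: the price rises until one bidder remains; the winner pays the price at which the last rival dropped out.
Limits in order: 139 (C) > 120 (A) > 89 (D) > 80 (F) > 53 (B) > 27 (E)
A is the last rival to drop out, at €120; C remains and wins at that price.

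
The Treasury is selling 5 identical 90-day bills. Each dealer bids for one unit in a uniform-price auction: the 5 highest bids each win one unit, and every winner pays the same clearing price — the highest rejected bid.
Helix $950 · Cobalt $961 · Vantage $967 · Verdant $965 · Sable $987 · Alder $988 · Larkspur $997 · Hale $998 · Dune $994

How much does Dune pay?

Sorting: 998 (Hale), 997 (Larkspur), 994 (Dune), 988 (Alder), 987 (Sable), 967 (Vantage), 965 (Verdant), …
Winners (5 units): Hale, Larkspur, Dune, Alder, Sable.
Highest unsuccessful bid: $967 → clearing price.
Dune wins → pays $967.

Dune pays $967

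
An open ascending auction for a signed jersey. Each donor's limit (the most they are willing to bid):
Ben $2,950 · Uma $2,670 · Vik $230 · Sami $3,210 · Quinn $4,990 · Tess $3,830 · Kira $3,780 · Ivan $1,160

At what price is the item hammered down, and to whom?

Limits ranked: 4,990 (Quinn) > 3,830 (Tess) > 3,780 (Kira) > 3,210 (Sami) > 2,950 (Ben) > 2,670 (Uma) > …
Once the price passes $3,830, only Quinn is left; the hammer falls at Tess's limit of $3,830.

Quinn wins at $3,830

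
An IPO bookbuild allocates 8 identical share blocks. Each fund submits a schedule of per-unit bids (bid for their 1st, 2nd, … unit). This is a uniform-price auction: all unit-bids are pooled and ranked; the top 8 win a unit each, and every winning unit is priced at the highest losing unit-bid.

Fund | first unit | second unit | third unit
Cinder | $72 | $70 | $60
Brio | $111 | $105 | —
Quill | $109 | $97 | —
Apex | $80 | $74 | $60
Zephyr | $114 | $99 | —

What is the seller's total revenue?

Total revenue: $576

Merging the schedules and taking the best 8: 114 (Zephyr-1), 111 (Brio-1), 109 (Quill-1), 105 (Brio-2), 99 (Zephyr-2), 97 (Quill-2), 80 (Apex-1), 74 (Apex-2)
Highest rejected unit-bid = $72.
Allocation: Apex 2, Brio 2, Quill 2, Zephyr 2. Every unit priced at $72.
Revenue = 8 × 72 = $576.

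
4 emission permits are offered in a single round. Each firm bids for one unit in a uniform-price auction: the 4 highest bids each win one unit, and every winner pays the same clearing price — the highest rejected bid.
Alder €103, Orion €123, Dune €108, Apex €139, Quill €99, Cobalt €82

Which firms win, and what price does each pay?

Apex, Orion, Dune, Alder; each pays €99

Ordering the bids: 139 (Apex), 123 (Orion), 108 (Dune), 103 (Alder), 99 (Quill), 82 (Cobalt)
Winners (4 units): Apex, Orion, Dune, Alder.
First losing bid is Quill's €99, which sets the uniform price.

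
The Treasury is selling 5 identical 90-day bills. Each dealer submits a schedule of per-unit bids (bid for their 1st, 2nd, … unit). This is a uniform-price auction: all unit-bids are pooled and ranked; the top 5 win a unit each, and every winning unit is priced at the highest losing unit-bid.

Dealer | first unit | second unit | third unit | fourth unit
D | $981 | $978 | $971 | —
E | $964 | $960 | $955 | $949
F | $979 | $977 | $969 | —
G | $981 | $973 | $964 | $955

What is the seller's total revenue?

Pooled unit-bids ranked (top 5): 981 (D-1), 981 (G-1), 979 (F-1), 978 (D-2), 977 (F-2)
The (k+1)-th unit-bid is $973.
Allocation: D 2, F 2, G 1. Every unit priced at $973.
Revenue = 5 × 973 = $4,865.

Total revenue: $4,865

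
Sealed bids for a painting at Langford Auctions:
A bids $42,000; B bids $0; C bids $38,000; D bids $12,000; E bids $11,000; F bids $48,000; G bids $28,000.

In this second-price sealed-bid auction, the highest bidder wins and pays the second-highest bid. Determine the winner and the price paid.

F pays $42,000

Bids ranked: 48,000 (F) > 42,000 (A) > 38,000 (C) > 28,000 (G) > 12,000 (D) > 11,000 (E) > …
F wins with the highest bid; price is set by the runner-up at $42,000.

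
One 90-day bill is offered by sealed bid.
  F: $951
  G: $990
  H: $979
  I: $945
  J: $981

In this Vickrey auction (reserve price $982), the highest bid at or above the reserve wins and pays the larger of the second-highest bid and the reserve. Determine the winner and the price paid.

Rule: the highest bid at or above the reserve wins and pays the larger of the second-highest bid and the reserve.
Bids in order: 990 (G) > 981 (J) > 979 (H) > 951 (F) > 945 (I)
G has the top bid at or above the reserve ($990).
Second-highest bid $981 is below the reserve $982, so the reserve binds → payment $982.

G pays $982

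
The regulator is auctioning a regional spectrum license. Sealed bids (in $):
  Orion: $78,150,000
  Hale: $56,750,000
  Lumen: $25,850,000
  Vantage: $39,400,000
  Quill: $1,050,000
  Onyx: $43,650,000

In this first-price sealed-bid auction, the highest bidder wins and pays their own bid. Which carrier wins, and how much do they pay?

Orion pays $78,150,000

Bids in order: 78,150,000 (Orion) > 56,750,000 (Hale) > 43,650,000 (Onyx) > 39,400,000 (Vantage) > 25,850,000 (Lumen) > 1,050,000 (Quill)
Orion has the highest bid and pays exactly that: $78,150,000.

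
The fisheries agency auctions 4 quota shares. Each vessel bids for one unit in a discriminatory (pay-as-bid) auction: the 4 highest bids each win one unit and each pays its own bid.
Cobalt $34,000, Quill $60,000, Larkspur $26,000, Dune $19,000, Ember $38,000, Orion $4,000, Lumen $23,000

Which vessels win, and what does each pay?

Quill $60,000, Ember $38,000, Cobalt $34,000, Larkspur $26,000

Sorting: 60,000 (Quill), 38,000 (Ember), 34,000 (Cobalt), 26,000 (Larkspur), 23,000 (Lumen), 19,000 (Dune), …
The 4 highest are Quill, Ember, Cobalt, Larkspur.
Each winner pays its own bid: Quill $60,000, Ember $38,000, Cobalt $34,000, Larkspur $26,000.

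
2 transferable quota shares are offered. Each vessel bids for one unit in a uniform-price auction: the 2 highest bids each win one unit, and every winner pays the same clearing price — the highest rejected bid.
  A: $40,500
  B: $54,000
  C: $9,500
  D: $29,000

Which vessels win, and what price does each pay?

B, A; each pays $29,000

Bids ranked high→low: 54,000 (B), 40,500 (A), 29,000 (D), 9,500 (C)
Top 2: B, A.
First losing bid is D's $29,000, which sets the uniform price.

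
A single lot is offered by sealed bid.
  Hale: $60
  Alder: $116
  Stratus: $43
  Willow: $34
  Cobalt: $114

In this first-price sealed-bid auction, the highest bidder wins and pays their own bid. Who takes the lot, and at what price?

Sorting bids: 116 (Alder) > 114 (Cobalt) > 60 (Hale) > 43 (Stratus) > 34 (Willow)
First-price: Alder pays what they bid, $116.

Alder pays $116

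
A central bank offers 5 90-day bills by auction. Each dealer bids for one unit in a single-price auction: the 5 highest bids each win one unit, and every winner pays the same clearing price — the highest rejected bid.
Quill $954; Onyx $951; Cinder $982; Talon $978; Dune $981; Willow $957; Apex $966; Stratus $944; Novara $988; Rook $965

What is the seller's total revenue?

Ordering the bids: 988 (Novara), 982 (Cinder), 981 (Dune), 978 (Talon), 966 (Apex), 965 (Rook), 957 (Willow), …
The 5 highest are Novara, Cinder, Dune, Talon, Apex.
First losing bid is Rook's $965, which sets the uniform price.
Total revenue = 5 × $965 = $4,825.

Total revenue: $4,825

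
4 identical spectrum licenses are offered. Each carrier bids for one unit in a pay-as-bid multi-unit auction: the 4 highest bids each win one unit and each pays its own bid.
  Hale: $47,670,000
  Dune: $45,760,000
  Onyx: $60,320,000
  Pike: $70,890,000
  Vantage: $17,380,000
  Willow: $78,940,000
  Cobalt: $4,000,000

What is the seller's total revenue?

Bids ranked high→low: 78,940,000 (Willow), 70,890,000 (Pike), 60,320,000 (Onyx), 47,670,000 (Hale), 45,760,000 (Dune), 17,380,000 (Vantage), …
The 4 highest are Willow, Pike, Onyx, Hale.
Total revenue = 78,940,000 + 70,890,000 + 60,320,000 + 47,670,000 = $257,820,000.

Total revenue: $257,820,000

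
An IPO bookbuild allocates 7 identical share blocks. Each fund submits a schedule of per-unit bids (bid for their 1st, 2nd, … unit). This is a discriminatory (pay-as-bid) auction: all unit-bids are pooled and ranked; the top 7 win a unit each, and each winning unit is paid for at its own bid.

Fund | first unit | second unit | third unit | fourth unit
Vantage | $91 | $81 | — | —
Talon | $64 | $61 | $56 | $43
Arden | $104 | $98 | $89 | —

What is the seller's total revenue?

Total revenue: $588

Pooled unit-bids ranked (top 7): 104 (Arden-1), 98 (Arden-2), 91 (Vantage-1), 89 (Arden-3), 81 (Vantage-2), 64 (Talon-1), 61 (Talon-2)
Next rejected bid: $56 (not a price — pay-as-bid).
Each winning unit pays its own bid.
Revenue = 104 + 98 + 91 + 89 + 81 + 64 + 61 = $588.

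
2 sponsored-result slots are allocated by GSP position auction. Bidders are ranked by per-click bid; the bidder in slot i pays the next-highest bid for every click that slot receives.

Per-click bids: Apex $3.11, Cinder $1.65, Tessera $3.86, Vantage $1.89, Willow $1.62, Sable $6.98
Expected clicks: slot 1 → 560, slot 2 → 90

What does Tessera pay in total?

Ranked by bid: $6.98 (Sable) > $3.86 (Tessera) > $3.11 (Apex) > …
Tessera holds slot 2 → pays next bid $3.11 × 90 clicks = $279.90.

Tessera pays $279.90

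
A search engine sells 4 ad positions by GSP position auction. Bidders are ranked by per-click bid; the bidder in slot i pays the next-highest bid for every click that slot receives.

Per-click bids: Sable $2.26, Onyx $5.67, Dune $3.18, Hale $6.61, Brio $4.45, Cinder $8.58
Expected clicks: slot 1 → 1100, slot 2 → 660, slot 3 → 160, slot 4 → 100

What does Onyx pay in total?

Sorting advertisers: $8.58 (Cinder) > $6.61 (Hale) > $5.67 (Onyx) > $4.45 (Brio) > $3.18 (Dune) > …
Onyx holds slot 3 → pays next bid $4.45 × 160 clicks = $712.00.

Onyx pays $712.00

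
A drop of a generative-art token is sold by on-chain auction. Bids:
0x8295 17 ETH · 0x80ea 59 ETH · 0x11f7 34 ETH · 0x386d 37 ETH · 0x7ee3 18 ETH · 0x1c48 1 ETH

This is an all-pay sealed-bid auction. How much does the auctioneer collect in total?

All-pay sealed-bid auction: the highest bidder wins the item, but every bidder pays their own bid.
Bids ranked: 59 (0x80ea) > 37 (0x386d) > 34 (0x11f7) > 18 (0x7ee3) > 17 (0x8295) > 1 (0x1c48)
Every bidder forfeits their bid regardless of winning.
Revenue = 17 + 59 + 34 + 37 + 18 + 1 = 166 ETH.

Total revenue: 166 ETH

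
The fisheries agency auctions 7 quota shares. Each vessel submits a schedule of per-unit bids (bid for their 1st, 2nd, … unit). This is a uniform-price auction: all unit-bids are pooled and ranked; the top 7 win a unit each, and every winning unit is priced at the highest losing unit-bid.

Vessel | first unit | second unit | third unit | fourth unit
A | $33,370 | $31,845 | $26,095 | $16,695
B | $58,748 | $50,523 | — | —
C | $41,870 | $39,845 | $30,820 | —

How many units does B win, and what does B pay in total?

Merging the schedules and taking the best 7: 58,748 (B-1), 50,523 (B-2), 41,870 (C-1), 39,845 (C-2), 33,370 (A-1), 31,845 (A-2), 30,820 (C-3)
Highest rejected unit-bid = $26,095.
B wins 2 unit(s) at $26,095 each.

B: 2 units, pays $52,190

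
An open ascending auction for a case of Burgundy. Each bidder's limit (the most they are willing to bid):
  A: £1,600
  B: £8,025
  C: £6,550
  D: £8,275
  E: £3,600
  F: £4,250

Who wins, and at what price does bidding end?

Limits in order: 8,275 (D) > 8,025 (B) > 6,550 (C) > 4,250 (F) > 3,600 (E) > 1,600 (A)
Once the price passes £8,025, only D is left; the hammer falls at B's limit of £8,025.

D wins at £8,025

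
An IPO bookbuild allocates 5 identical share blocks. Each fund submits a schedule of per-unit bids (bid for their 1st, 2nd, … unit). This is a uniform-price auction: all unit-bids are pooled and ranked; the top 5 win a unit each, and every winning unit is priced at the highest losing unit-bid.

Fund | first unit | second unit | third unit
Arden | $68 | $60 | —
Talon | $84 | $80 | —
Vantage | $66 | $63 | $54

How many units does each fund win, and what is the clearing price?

Merging the schedules and taking the best 5: 84 (Talon-1), 80 (Talon-2), 68 (Arden-1), 66 (Vantage-1), 63 (Vantage-2)
First bid not allocated: $60.
Allocation: Arden 1, Talon 2, Vantage 2.

Arden 1, Talon 2, Vantage 2; clearing price $60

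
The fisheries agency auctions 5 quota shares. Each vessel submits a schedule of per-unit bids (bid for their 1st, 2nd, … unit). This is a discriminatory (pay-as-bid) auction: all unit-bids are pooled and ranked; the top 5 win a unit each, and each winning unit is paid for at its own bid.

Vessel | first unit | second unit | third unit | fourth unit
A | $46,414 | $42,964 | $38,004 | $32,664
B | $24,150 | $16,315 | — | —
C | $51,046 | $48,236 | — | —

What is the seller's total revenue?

Total revenue: $226,664

Pooled unit-bids ranked (top 5): 51,046 (C-1), 48,236 (C-2), 46,414 (A-1), 42,964 (A-2), 38,004 (A-3)
Next rejected bid: $32,664 (not a price — pay-as-bid).
Each winning unit pays its own bid.
Revenue = 51,046 + 48,236 + 46,414 + 42,964 + 38,004 = $226,664.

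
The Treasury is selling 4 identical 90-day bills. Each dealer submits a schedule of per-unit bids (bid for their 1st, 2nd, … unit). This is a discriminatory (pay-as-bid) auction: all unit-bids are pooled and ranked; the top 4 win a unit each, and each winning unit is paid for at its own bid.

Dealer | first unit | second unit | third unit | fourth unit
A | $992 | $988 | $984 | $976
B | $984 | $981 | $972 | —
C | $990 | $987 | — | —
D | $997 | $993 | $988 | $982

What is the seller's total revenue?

Pooled unit-bids ranked (top 4): 997 (D-1), 993 (D-2), 992 (A-1), 990 (C-1)
Next rejected bid: $988 (not a price — pay-as-bid).
Each winning unit pays its own bid.
Revenue = 997 + 993 + 992 + 990 = $3,972.

Total revenue: $3,972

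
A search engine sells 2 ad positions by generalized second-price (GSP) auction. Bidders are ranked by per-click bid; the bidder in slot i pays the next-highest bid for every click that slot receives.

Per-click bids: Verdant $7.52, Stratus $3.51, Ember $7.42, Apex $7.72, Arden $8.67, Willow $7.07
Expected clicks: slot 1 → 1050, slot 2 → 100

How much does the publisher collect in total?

Per-click bids in order: $8.67 (Arden) > $7.72 (Apex) > $7.52 (Verdant) > …
Slot 1: Arden pays $7.72 × 1050 = $8106.00
Slot 2: Apex pays $7.52 × 100 = $752.00
Total = $8858.00

Total revenue: $8858.00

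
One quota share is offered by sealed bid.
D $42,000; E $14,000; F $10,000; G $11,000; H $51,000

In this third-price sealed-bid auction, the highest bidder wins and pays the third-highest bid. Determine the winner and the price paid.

H pays $14,000

Rule: the highest bidder wins and pays the third-highest bid.
Sorting bids: 51,000 (H) > 42,000 (D) > 14,000 (E) > 11,000 (G) > 10,000 (F)
H is highest; pays the third-highest bid, $14,000.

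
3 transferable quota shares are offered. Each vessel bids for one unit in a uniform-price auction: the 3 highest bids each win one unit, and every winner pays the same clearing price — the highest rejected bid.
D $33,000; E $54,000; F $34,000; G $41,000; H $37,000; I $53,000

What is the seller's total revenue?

Total revenue: $111,000

Ordering the bids: 54,000 (E), 53,000 (I), 41,000 (G), 37,000 (H), 34,000 (F), …
The 3 highest are E, I, G.
Clearing price = highest rejected bid = $37,000.
Total revenue = 3 × $37,000 = $111,000.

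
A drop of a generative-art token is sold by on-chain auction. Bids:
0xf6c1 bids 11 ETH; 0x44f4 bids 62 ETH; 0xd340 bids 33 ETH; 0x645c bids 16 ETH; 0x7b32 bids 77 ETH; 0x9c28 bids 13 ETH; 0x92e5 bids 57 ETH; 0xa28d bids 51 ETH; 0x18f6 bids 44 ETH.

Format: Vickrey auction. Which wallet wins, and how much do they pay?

Rule: the highest bidder wins and pays the second-highest bid.
Sorting bids: 77 (0x7b32) > 62 (0x44f4) > 57 (0x92e5) > 51 (0xa28d) > 44 (0x18f6) > 33 (0xd340) > …
Second-price: 0x7b32 pays 0x44f4's bid of 62 ETH.

0x7b32 pays 62 ETH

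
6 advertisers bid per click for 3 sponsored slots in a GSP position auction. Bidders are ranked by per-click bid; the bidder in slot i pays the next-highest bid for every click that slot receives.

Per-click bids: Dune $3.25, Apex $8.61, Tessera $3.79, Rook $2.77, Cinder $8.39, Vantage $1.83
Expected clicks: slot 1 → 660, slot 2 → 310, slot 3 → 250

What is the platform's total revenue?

Total revenue: $7524.80

Sorting advertisers: $8.61 (Apex) > $8.39 (Cinder) > $3.79 (Tessera) > $3.25 (Dune) > …
Slot 1: Apex pays $8.39 × 660 = $5537.40
Slot 2: Cinder pays $3.79 × 310 = $1174.90
Slot 3: Tessera pays $3.25 × 250 = $812.50
Total = $7524.80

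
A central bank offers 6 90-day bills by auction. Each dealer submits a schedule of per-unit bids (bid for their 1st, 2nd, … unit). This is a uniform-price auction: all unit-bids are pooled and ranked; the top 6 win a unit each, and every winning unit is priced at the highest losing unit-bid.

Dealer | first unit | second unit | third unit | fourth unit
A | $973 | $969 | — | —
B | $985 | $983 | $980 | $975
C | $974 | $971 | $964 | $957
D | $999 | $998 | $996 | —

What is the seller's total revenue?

Total revenue: $5,850

Merging the schedules and taking the best 6: 999 (D-1), 998 (D-2), 996 (D-3), 985 (B-1), 983 (B-2), 980 (B-3)
Highest rejected unit-bid = $975.
Allocation: B 3, D 3. Every unit priced at $975.
Revenue = 6 × 975 = $5,850.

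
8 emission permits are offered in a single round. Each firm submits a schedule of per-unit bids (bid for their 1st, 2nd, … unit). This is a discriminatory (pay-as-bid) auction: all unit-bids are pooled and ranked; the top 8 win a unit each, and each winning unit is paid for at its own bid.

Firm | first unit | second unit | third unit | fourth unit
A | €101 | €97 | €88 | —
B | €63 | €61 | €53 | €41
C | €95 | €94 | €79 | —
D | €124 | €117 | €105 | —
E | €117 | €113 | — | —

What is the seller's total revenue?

Merging the schedules and taking the best 8: 124 (D-1), 117 (D-2), 117 (E-1), 113 (E-2), 105 (D-3), 101 (A-1), 97 (A-2), 95 (C-1)
Next rejected bid: €94 (not a price — pay-as-bid).
Each winning unit pays its own bid.
Revenue = 124 + 117 + 117 + 113 + 105 + 101 + 97 + 95 = €869.

Total revenue: €869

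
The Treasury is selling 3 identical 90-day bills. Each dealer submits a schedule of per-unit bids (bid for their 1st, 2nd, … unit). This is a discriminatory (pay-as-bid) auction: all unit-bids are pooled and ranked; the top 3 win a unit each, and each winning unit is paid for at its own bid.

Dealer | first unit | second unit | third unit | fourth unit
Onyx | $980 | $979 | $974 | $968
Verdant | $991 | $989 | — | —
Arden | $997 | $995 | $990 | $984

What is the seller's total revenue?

Merging the schedules and taking the best 3: 997 (Arden-1), 995 (Arden-2), 991 (Verdant-1)
Next rejected bid: $990 (not a price — pay-as-bid).
Each winning unit pays its own bid.
Revenue = 997 + 995 + 991 = $2,983.

Total revenue: $2,983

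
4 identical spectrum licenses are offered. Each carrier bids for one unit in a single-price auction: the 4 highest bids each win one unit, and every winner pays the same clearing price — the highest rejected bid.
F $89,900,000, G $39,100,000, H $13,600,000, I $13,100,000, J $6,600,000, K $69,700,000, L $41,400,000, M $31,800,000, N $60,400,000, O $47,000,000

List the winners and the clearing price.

F, K, N, O; each pays $41,400,000

Sorting: 89,900,000 (F), 69,700,000 (K), 60,400,000 (N), 47,000,000 (O), 41,400,000 (L), 39,100,000 (G), …
The 4 highest are F, K, N, O.
First losing bid is L's $41,400,000, which sets the uniform price.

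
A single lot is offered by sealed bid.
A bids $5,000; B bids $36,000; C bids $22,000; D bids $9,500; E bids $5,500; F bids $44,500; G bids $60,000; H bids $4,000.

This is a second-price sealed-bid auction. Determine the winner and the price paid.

Bids ranked: 60,000 (G) > 44,500 (F) > 36,000 (B) > 22,000 (C) > 9,500 (D) > 5,500 (E) > …
G is highest; pays the second-highest bid, $44,500.

G pays $44,500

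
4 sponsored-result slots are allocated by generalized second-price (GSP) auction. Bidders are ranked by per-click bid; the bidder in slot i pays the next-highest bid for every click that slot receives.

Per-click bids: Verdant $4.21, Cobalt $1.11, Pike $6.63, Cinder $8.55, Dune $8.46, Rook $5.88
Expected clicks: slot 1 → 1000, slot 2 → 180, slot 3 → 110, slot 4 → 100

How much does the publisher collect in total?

Total revenue: $10721.20

Sorting advertisers: $8.55 (Cinder) > $8.46 (Dune) > $6.63 (Pike) > $5.88 (Rook) > $4.21 (Verdant) > …
Slot 1: Cinder pays $8.46 × 1000 = $8460.00
Slot 2: Dune pays $6.63 × 180 = $1193.40
Slot 3: Pike pays $5.88 × 110 = $646.80
Slot 4: Rook pays $4.21 × 100 = $421.00
Total = $10721.20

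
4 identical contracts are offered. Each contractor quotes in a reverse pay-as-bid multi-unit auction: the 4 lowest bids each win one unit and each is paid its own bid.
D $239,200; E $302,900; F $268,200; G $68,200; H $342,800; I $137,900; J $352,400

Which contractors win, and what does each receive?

G $68,200, I $137,900, D $239,200, F $268,200

Ordering the bids: 68,200 (G), 137,900 (I), 239,200 (D), 268,200 (F), 302,900 (E), 342,800 (H), …
Lowest 4: G, I, D, F.
Each winner is paid its own bid: G $68,200, I $137,900, D $239,200, F $268,200.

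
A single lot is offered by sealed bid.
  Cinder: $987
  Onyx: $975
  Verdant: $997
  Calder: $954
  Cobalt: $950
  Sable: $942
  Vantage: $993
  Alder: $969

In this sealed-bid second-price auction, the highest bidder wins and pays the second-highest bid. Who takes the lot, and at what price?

Sorting bids: 997 (Verdant) > 993 (Vantage) > 987 (Cinder) > 975 (Onyx) > 969 (Alder) > 954 (Calder) > …
Verdant wins with the highest bid; price is set by the runner-up at $993.

Verdant pays $993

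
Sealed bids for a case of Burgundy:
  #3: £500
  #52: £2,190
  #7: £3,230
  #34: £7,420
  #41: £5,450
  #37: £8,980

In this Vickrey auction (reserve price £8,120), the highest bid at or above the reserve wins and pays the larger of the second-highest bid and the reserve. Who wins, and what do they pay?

Vickrey auction (reserve price £8,120): the highest bid at or above the reserve wins and pays the larger of the second-highest bid and the reserve.
Bids ranked: 8,980 (#37) > 7,420 (#34) > 5,450 (#41) > 3,230 (#7) > 2,190 (#52) > 500 (#3)
Highest eligible bid: #37 at £8,980.
max(second-highest £7,420, reserve £8,120) = £8,120.

#37 pays £8,120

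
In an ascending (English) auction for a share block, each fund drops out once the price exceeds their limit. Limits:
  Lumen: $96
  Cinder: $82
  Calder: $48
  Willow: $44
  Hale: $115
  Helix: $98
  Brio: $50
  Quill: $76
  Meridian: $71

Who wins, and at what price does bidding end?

Limits in order: 115 (Hale) > 98 (Helix) > 96 (Lumen) > 82 (Cinder) > 76 (Quill) > 71 (Meridian) > …
Once the price passes $98, only Hale is left; the hammer falls at Helix's limit of $98.

Hale wins at $98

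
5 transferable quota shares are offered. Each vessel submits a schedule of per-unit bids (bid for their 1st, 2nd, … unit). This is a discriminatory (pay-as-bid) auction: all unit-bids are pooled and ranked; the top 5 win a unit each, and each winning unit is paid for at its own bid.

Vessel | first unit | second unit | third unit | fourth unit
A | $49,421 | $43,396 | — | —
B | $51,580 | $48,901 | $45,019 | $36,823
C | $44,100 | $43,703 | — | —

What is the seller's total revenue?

Total revenue: $239,021

Pooled unit-bids ranked (top 5): 51,580 (B-1), 49,421 (A-1), 48,901 (B-2), 45,019 (B-3), 44,100 (C-1)
Next rejected bid: $43,703 (not a price — pay-as-bid).
Each winning unit pays its own bid.
Revenue = 51,580 + 49,421 + 48,901 + 45,019 + 44,100 = $239,021.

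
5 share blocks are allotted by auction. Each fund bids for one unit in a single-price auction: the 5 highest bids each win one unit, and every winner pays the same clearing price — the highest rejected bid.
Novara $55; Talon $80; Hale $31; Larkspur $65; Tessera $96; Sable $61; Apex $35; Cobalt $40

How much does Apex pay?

Sorting: 96 (Tessera), 80 (Talon), 65 (Larkspur), 61 (Sable), 55 (Novara), 40 (Cobalt), 35 (Apex), …
Winners (5 units): Tessera, Talon, Larkspur, Sable, Novara.
First losing bid is Cobalt's $40, which sets the uniform price.
Apex does not win → pays $0.

Apex pays $0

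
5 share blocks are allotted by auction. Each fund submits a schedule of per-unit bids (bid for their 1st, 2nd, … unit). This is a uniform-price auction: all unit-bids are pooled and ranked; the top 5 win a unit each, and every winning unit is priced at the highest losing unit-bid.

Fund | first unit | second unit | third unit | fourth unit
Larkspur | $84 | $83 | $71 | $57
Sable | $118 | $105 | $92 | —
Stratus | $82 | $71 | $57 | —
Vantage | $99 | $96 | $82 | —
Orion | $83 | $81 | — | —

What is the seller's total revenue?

Total revenue: $420

All unit-bids, highest first — top 5: 118 (Sable-1), 105 (Sable-2), 99 (Vantage-1), 96 (Vantage-2), 92 (Sable-3)
The (k+1)-th unit-bid is $84.
Allocation: Sable 3, Vantage 2. Every unit priced at $84.
Revenue = 5 × 84 = $420.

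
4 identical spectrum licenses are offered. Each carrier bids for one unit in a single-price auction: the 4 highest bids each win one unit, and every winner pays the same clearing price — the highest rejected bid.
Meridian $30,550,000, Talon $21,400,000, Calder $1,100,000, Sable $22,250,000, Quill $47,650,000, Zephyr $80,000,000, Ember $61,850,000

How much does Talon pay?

Sorting: 80,000,000 (Zephyr), 61,850,000 (Ember), 47,650,000 (Quill), 30,550,000 (Meridian), 22,250,000 (Sable), 21,400,000 (Talon), …
Top 4: Zephyr, Ember, Quill, Meridian.
Highest unsuccessful bid: $22,250,000 → clearing price.
Talon does not win → pays $0.

Talon pays $0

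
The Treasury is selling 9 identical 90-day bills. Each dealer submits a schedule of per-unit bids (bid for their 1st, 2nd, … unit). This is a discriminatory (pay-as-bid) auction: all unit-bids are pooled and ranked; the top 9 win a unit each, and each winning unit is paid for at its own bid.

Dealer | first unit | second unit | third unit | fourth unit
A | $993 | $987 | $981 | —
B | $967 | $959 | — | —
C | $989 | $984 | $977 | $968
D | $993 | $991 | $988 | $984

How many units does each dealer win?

Pooled unit-bids ranked (top 9): 993 (A-1), 993 (D-1), 991 (D-2), 989 (C-1), 988 (D-3), 987 (A-2), 984 (C-2), 984 (D-4), 981 (A-3)
Next rejected bid: $977 (not a price — pay-as-bid).
Allocation: A 3, C 2, D 4.

A 3, C 2, D 4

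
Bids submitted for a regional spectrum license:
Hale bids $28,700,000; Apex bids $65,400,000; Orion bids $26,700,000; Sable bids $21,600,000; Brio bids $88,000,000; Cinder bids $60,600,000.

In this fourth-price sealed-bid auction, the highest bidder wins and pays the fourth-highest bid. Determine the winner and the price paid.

Brio pays $28,700,000

Sorting bids: 88,000,000 (Brio) > 65,400,000 (Apex) > 60,600,000 (Cinder) > 28,700,000 (Hale) > 26,700,000 (Orion) > 21,600,000 (Sable)
Brio is highest; pays the fourth-highest bid, $28,700,000.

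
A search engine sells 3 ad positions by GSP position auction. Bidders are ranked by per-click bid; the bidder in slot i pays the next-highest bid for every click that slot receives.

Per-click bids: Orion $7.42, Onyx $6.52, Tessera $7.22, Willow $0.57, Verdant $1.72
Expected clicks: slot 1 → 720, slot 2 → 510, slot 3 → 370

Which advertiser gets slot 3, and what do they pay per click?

Per-click bids in order: $7.42 (Orion) > $7.22 (Tessera) > $6.52 (Onyx) > $1.72 (Verdant) > …
Slot 3 goes to the third-ranked bidder, Onyx, who pays the next bid down: $1.72/click.

Onyx; $1.72 per click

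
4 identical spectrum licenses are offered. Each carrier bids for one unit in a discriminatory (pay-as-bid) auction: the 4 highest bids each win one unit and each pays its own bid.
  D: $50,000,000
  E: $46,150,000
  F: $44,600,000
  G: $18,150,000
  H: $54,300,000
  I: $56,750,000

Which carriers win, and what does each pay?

I $56,750,000, H $54,300,000, D $50,000,000, E $46,150,000

Ordering the bids: 56,750,000 (I), 54,300,000 (H), 50,000,000 (D), 46,150,000 (E), 44,600,000 (F), 18,150,000 (G)
The 4 highest are I, H, D, E.
Each winner pays its own bid: I $56,750,000, H $54,300,000, D $50,000,000, E $46,150,000.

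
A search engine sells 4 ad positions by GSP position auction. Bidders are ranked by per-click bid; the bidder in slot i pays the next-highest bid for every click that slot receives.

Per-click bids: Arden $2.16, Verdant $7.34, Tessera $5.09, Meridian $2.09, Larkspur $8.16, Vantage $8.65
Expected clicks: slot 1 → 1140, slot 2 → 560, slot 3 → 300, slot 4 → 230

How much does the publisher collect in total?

Per-click bids in order: $8.65 (Vantage) > $8.16 (Larkspur) > $7.34 (Verdant) > $5.09 (Tessera) > $2.16 (Arden) > …
Slot 1: Vantage pays $8.16 × 1140 = $9302.40
Slot 2: Larkspur pays $7.34 × 560 = $4110.40
Slot 3: Verdant pays $5.09 × 300 = $1527.00
Slot 4: Tessera pays $2.16 × 230 = $496.80
Total = $15436.60

Total revenue: $15436.60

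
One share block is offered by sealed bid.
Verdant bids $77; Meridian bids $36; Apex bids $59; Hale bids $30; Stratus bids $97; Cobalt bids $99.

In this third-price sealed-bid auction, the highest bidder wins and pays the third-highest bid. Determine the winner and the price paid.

Cobalt pays $77

Rule: the highest bidder wins and pays the third-highest bid.
Sorting bids: 99 (Cobalt) > 97 (Stratus) > 77 (Verdant) > 59 (Apex) > 36 (Meridian) > 30 (Hale)
Cobalt is highest; pays the third-highest bid, $77.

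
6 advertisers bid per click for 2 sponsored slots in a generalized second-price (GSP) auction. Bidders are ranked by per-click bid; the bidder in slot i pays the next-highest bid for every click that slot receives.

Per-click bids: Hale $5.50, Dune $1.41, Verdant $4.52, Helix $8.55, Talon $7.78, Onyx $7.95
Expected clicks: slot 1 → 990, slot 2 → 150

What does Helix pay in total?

Per-click bids in order: $8.55 (Helix) > $7.95 (Onyx) > $7.78 (Talon) > …
Helix holds slot 1 → pays next bid $7.95 × 990 clicks = $7870.50.

Helix pays $7870.50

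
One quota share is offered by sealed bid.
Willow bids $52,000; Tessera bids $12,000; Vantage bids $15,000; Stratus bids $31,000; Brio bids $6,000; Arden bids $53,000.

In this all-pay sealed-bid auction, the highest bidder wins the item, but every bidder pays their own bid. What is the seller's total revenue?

Total revenue: $169,000

Rule: the highest bidder wins the item, but every bidder pays their own bid.
Sorting bids: 53,000 (Arden) > 52,000 (Willow) > 31,000 (Stratus) > 15,000 (Vantage) > 12,000 (Tessera) > 6,000 (Brio)
Every bidder forfeits their bid regardless of winning.
Revenue = 52,000 + 12,000 + 15,000 + 31,000 + 6,000 + 53,000 = $169,000.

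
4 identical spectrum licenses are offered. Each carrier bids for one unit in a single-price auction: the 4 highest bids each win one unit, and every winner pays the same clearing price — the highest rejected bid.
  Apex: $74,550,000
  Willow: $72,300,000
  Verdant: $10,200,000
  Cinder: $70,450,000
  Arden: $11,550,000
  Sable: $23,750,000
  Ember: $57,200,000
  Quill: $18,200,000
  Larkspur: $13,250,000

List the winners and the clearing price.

Apex, Willow, Cinder, Ember; each pays $23,750,000

Bids ranked high→low: 74,550,000 (Apex), 72,300,000 (Willow), 70,450,000 (Cinder), 57,200,000 (Ember), 23,750,000 (Sable), 18,200,000 (Quill), …
The 4 highest are Apex, Willow, Cinder, Ember.
Clearing price = highest rejected bid = $23,750,000.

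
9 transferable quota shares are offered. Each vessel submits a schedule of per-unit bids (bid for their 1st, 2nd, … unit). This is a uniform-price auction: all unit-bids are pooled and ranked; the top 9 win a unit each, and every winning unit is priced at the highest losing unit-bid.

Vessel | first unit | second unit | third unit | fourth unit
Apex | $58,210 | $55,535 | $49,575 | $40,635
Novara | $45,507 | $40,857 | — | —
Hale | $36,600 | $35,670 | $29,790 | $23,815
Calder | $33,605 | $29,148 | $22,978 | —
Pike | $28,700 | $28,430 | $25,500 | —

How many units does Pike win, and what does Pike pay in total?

Pike: 0 units, pays $0

Merging the schedules and taking the best 9: 58,210 (Apex-1), 55,535 (Apex-2), 49,575 (Apex-3), 45,507 (Novara-1), 40,857 (Novara-2), 40,635 (Apex-4), 36,600 (Hale-1), 35,670 (Hale-2), 33,605 (Calder-1)
The (k+1)-th unit-bid is $29,790.
Pike wins 0 unit(s) at $29,790 each.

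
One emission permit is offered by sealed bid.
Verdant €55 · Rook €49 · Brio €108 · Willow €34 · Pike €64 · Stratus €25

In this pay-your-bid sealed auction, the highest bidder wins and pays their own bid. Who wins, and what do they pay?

Brio pays €108

Pay-your-bid sealed auction: the highest bidder wins and pays their own bid.
Sorting bids: 108 (Brio) > 64 (Pike) > 55 (Verdant) > 49 (Rook) > 34 (Willow) > 25 (Stratus)
Brio has the highest bid and pays exactly that: €108.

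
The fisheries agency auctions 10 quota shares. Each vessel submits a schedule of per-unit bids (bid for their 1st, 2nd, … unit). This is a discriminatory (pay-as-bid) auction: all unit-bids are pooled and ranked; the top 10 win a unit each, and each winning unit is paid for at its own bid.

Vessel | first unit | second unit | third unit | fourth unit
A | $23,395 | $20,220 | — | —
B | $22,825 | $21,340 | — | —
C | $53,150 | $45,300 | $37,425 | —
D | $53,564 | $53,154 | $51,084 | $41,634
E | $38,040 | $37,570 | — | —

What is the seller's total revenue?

Merging the schedules and taking the best 10: 53,564 (D-1), 53,154 (D-2), 53,150 (C-1), 51,084 (D-3), 45,300 (C-2), 41,634 (D-4), 38,040 (E-1), 37,570 (E-2), 37,425 (C-3), 23,395 (A-1)
Next rejected bid: $22,825 (not a price — pay-as-bid).
Each winning unit pays its own bid.
Revenue = 53,564 + 53,154 + 53,150 + 51,084 + 45,300 + 41,634 + 38,040 + 37,570 + 37,425 + 23,395 = $434,316.

Total revenue: $434,316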